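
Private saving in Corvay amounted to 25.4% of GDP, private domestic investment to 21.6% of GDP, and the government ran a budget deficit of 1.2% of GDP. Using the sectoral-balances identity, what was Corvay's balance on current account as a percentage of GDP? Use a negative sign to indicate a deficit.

By the sectoral-balances identity, CA = (S_private - I) + (T - G).
Private balance = 25.4 - 21.6 = 3.8
Government balance (T - G) = -1.2
CA = 3.8 + (-1.2) = 2.6

2.6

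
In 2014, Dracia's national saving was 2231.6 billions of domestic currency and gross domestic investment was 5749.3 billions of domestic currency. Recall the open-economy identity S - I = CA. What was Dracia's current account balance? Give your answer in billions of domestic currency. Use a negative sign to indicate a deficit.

-3517.7

CA = S - I = 2231.6 - 5749.3 = -3517.7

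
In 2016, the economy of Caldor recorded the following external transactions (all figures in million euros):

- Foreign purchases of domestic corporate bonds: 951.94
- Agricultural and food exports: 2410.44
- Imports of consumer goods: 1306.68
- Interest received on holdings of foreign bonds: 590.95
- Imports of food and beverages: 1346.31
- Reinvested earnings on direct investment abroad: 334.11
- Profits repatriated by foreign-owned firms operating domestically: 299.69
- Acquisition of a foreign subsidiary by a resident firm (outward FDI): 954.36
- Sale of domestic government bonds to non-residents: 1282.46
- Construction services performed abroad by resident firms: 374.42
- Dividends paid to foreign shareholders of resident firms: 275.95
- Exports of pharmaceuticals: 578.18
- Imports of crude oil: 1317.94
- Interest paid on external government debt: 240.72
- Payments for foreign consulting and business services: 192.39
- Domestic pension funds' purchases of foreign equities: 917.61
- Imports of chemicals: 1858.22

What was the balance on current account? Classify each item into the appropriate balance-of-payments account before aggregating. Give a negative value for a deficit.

-2549.80

Goods: 578.18 - 1317.94 + 2410.44 - 1858.22 - 1306.68 - 1346.31 = -2840.53
Services: -192.39 + 374.42 = 182.03
Primary income: -240.72 + 590.95 - 275.95 + 334.11 - 299.69 = 108.70
Current account = (-2840.53) + 182.03 + 108.70 = -2549.80
(Excluded from the current account — financial account: foreign purchases of domestic corporate bonds 951.94, acquisition of a foreign subsidiary by a resident firm (outward FDI) 954.36, sale of domestic government bonds to non-residents 1282.46, domestic pension funds' purchases of foreign equities 917.61.)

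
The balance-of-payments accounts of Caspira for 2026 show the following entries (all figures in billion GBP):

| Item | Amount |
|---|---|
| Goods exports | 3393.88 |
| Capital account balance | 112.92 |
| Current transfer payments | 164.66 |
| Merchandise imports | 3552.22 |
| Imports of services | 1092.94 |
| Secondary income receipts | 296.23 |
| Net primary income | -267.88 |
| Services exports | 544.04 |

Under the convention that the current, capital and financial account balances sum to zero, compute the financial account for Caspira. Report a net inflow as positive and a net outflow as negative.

730.63

Goods balance = 3393.88 - 3552.22 = -158.34
Services balance = 544.04 - 1092.94 = -548.90
Trade balance (goods + services) = -158.34 + (-548.90) = -707.24
Net primary income = -267.88
Net secondary income = 296.23 - 164.66 = 131.57
Current account = -707.24 + (-267.88) + 131.57 = -843.55
Financial account = -(-843.55 + 112.92) = 730.63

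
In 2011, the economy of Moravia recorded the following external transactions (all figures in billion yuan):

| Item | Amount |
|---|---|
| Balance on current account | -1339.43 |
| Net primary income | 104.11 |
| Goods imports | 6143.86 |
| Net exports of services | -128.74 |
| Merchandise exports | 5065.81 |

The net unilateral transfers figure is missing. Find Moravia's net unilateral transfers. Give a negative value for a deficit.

-236.75

Current account = goods balance + services balance + net primary income + net secondary income
Sum of the known components = -1102.68
Net unilateral transfers = CA - (known components) = -1339.43 - (-1102.68) = -236.75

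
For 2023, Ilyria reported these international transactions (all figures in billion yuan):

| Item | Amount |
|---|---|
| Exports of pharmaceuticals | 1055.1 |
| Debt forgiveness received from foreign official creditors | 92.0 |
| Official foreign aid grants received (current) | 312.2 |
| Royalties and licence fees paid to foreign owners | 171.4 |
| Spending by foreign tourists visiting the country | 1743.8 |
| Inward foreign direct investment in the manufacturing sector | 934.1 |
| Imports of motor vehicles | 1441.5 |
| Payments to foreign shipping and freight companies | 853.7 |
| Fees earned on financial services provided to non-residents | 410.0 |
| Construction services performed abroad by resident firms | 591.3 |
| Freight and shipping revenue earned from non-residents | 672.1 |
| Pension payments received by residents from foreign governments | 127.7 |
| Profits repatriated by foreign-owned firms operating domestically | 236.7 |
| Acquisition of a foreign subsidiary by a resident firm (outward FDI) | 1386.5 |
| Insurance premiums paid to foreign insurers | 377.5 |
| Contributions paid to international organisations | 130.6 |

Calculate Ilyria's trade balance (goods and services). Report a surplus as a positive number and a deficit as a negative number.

Goods: 1055.1 - 1441.5 = -386.4
Services: -377.5 + 591.3 + 410.0 + 1743.8 - 171.4 - 853.7 + 672.1 = 2014.6
Trade balance = -386.4 + 2014.6 = 1628.2
(Excluded from the trade balance — capital account: debt forgiveness received from foreign official creditors 92.0; secondary income: official foreign aid grants received (current) 312.2, pension payments received by residents from foreign governments 127.7, contributions paid to international organisations 130.6; financial account: inward foreign direct investment in the manufacturing sector 934.1, acquisition of a foreign subsidiary by a resident firm (outward FDI) 1386.5; primary income: profits repatriated by foreign-owned firms operating domestically 236.7.)

1628.2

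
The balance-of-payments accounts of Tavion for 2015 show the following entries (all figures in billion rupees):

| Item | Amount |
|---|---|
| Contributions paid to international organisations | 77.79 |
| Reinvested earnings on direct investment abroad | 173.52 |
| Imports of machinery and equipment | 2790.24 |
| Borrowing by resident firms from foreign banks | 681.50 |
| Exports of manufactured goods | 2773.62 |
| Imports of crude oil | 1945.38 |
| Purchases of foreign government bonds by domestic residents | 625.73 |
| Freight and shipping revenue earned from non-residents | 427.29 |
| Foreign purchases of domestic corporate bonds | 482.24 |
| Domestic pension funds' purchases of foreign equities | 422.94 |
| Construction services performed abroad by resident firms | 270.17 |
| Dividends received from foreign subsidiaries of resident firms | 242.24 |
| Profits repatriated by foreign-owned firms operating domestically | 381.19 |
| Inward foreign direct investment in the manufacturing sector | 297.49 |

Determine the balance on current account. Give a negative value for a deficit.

-1307.76

Goods: -1945.38 - 2790.24 + 2773.62 = -1962.00
Services: 427.29 + 270.17 = 697.46
Primary income: -381.19 + 173.52 + 242.24 = 34.57
Secondary income: -77.79
Current account = (-1962.00) + 697.46 + 34.57 + (-77.79) = -1307.76
(Excluded from the current account — financial account: borrowing by resident firms from foreign banks 681.50, purchases of foreign government bonds by domestic residents 625.73, foreign purchases of domestic corporate bonds 482.24, domestic pension funds' purchases of foreign equities 422.94, inward foreign direct investment in the manufacturing sector 297.49.)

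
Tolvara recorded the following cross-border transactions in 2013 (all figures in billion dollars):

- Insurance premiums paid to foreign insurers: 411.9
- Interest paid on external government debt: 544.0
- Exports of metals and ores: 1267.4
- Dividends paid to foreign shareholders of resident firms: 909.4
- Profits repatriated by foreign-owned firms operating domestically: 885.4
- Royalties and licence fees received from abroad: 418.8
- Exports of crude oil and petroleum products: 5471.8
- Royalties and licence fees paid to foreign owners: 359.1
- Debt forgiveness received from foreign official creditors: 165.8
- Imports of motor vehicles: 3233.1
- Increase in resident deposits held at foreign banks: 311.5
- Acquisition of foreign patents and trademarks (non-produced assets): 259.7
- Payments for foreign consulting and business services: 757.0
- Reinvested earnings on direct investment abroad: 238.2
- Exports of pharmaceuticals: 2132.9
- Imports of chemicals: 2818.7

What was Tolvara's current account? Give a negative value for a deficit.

-389.5

Goods: 5471.8 - 3233.1 + 2132.9 - 2818.7 + 1267.4 = 2820.3
Services: -411.9 + 418.8 - 757.0 - 359.1 = -1109.2
Primary income: -885.4 + 238.2 - 544.0 - 909.4 = -2100.6
Current account = 2820.3 + (-1109.2) + (-2100.6) = -389.5
(Excluded from the current account — capital account: debt forgiveness received from foreign official creditors 165.8, acquisition of foreign patents and trademarks (non-produced assets) 259.7; financial account: increase in resident deposits held at foreign banks 311.5.)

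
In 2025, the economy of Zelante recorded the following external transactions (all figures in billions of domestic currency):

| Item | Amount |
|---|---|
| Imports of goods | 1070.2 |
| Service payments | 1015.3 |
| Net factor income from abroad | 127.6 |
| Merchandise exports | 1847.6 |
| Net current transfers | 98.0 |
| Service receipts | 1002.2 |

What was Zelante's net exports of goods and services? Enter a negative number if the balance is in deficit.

Goods balance = 1847.6 - 1070.2 = 777.4
Services balance = 1002.2 - 1015.3 = -13.1
Trade balance (goods + services) = 777.4 + (-13.1) = 764.3

764.3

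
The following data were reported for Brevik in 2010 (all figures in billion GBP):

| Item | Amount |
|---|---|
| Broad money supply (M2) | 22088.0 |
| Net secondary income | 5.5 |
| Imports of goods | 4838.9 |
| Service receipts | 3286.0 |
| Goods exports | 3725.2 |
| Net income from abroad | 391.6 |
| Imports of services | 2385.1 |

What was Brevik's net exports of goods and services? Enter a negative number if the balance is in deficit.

-212.8

Goods balance = 3725.2 - 4838.9 = -1113.7
Services balance = 3286.0 - 2385.1 = 900.9
Trade balance (goods + services) = -1113.7 + 900.9 = -212.8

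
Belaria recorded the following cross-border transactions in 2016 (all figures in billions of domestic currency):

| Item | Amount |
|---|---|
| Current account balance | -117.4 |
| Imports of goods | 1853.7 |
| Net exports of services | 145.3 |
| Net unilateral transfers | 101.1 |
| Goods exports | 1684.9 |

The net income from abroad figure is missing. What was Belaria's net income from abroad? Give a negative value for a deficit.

Current account = goods balance + services balance + net primary income + net secondary income
Sum of the known components = 77.6
Net income from abroad = CA - (known components) = -117.4 - 77.6 = -195.0

-195.0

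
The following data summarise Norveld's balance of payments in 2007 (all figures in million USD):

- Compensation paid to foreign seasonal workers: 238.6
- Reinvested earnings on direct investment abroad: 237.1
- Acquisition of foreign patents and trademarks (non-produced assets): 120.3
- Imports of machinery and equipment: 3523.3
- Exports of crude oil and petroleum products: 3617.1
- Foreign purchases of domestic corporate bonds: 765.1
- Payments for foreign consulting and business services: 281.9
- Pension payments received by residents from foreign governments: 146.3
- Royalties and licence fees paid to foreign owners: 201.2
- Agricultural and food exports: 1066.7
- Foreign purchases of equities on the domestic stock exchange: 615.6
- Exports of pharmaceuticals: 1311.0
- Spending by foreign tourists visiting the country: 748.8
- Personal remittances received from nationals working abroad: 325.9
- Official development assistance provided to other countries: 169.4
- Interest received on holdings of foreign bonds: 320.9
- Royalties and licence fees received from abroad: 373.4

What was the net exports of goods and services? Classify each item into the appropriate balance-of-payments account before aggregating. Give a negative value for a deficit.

Goods: 1311.0 + 1066.7 - 3523.3 + 3617.1 = 2471.5
Services: 748.8 + 373.4 - 201.2 - 281.9 = 639.1
Trade balance = 2471.5 + 639.1 = 3110.6
(Excluded from the trade balance — primary income: compensation paid to foreign seasonal workers 238.6, reinvested earnings on direct investment abroad 237.1, interest received on holdings of foreign bonds 320.9; capital account: acquisition of foreign patents and trademarks (non-produced assets) 120.3; financial account: foreign purchases of domestic corporate bonds 765.1, foreign purchases of equities on the domestic stock exchange 615.6; secondary income: pension payments received by residents from foreign governments 146.3, personal remittances received from nationals working abroad 325.9, official development assistance provided to other countries 169.4.)

3110.6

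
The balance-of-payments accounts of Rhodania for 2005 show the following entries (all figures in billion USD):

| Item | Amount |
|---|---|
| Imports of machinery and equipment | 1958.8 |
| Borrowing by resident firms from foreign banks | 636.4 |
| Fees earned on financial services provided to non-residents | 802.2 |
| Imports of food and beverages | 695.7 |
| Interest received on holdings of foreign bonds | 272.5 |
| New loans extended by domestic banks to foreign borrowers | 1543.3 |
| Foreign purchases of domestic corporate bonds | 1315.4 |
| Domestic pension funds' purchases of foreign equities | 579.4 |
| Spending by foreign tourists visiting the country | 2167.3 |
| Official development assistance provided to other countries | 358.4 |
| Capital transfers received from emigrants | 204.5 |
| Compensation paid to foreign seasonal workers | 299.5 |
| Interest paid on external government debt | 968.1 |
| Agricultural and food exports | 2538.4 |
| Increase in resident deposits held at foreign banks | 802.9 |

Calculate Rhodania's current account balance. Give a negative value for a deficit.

1499.9

Goods: 2538.4 - 1958.8 - 695.7 = -116.1
Services: 802.2 + 2167.3 = 2969.5
Primary income: -968.1 + 272.5 - 299.5 = -995.1
Secondary income: -358.4
Current account = (-116.1) + 2969.5 + (-995.1) + (-358.4) = 1499.9
(Excluded from the current account — financial account: borrowing by resident firms from foreign banks 636.4, new loans extended by domestic banks to foreign borrowers 1543.3, foreign purchases of domestic corporate bonds 1315.4, domestic pension funds' purchases of foreign equities 579.4, increase in resident deposits held at foreign banks 802.9; capital account: capital transfers received from emigrants 204.5.)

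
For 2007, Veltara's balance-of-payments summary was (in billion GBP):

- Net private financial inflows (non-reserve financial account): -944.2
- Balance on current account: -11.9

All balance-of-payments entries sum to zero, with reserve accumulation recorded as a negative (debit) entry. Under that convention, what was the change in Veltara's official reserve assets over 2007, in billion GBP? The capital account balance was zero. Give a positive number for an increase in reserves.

-956.1

Official reserve transactions balance = -((-11.9) + (-944.2)) = 956.1
An accumulation of reserves is recorded as a debit (negative entry), so the change in the stock of reserves is the negative of that balance.
Change in official reserves = -(956.1) = -956.1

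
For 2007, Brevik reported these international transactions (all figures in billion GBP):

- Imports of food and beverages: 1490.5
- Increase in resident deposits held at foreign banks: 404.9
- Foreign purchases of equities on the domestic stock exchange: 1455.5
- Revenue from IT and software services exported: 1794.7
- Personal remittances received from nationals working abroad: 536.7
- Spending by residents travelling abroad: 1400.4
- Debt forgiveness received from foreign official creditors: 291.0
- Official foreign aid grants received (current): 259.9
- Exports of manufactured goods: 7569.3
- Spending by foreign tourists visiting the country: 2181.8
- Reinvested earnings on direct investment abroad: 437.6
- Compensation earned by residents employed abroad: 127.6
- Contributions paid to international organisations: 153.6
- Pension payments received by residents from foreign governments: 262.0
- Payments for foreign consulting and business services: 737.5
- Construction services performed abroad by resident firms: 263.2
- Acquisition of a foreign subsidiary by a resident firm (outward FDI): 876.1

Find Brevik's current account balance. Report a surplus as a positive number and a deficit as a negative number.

9650.8

Goods: -1490.5 + 7569.3 = 6078.8
Services: -737.5 + 2181.8 + 263.2 - 1400.4 + 1794.7 = 2101.8
Primary income: 437.6 + 127.6 = 565.2
Secondary income: -153.6 + 259.9 + 536.7 + 262.0 = 905.0
Current account = 6078.8 + 2101.8 + 565.2 + 905.0 = 9650.8
(Excluded from the current account — financial account: increase in resident deposits held at foreign banks 404.9, foreign purchases of equities on the domestic stock exchange 1455.5, acquisition of a foreign subsidiary by a resident firm (outward FDI) 876.1; capital account: debt forgiveness received from foreign official creditors 291.0.)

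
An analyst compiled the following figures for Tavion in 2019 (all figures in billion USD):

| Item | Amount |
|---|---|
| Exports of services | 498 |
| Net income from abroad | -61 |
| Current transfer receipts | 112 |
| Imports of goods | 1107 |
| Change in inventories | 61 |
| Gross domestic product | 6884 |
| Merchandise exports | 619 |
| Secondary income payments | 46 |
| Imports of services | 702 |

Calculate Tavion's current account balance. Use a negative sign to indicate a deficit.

Goods balance = 619 - 1107 = -488
Services balance = 498 - 702 = -204
Trade balance (goods + services) = -488 + (-204) = -692
Net primary income = -61
Net secondary income = 112 - 46 = 66
Current account = -692 + (-61) + 66 = -687

-687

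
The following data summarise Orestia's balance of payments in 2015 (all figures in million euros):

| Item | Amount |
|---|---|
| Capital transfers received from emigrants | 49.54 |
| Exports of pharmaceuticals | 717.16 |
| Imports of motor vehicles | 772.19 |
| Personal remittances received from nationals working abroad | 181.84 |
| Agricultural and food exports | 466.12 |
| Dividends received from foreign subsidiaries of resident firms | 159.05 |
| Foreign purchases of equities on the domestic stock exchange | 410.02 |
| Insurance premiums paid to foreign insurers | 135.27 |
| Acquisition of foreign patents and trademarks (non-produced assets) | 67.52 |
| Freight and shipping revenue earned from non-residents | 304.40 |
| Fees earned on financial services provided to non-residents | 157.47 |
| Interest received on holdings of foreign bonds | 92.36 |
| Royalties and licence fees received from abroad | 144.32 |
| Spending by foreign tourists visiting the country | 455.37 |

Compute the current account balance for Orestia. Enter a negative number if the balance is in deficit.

1770.63

Goods: 717.16 + 466.12 - 772.19 = 411.09
Services: -135.27 + 455.37 + 304.40 + 157.47 + 144.32 = 926.29
Primary income: 159.05 + 92.36 = 251.41
Secondary income: 181.84
Current account = 411.09 + 926.29 + 251.41 + 181.84 = 1770.63
(Excluded from the current account — capital account: capital transfers received from emigrants 49.54, acquisition of foreign patents and trademarks (non-produced assets) 67.52; financial account: foreign purchases of equities on the domestic stock exchange 410.02.)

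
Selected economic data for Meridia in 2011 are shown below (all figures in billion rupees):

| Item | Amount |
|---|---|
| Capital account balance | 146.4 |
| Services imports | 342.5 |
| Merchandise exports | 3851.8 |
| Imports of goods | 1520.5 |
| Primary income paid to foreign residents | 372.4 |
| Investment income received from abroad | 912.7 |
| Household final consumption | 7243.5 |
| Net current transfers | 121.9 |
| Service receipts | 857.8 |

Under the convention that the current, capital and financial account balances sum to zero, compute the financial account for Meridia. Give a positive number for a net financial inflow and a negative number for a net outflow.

-3655.2

Goods balance = 3851.8 - 1520.5 = 2331.3
Services balance = 857.8 - 342.5 = 515.3
Trade balance (goods + services) = 2331.3 + 515.3 = 2846.6
Net primary income = 912.7 - 372.4 = 540.3
Net secondary income = 121.9
Current account = 2846.6 + 540.3 + 121.9 = 3508.8
Financial account = -(3508.8 + 146.4) = -3655.2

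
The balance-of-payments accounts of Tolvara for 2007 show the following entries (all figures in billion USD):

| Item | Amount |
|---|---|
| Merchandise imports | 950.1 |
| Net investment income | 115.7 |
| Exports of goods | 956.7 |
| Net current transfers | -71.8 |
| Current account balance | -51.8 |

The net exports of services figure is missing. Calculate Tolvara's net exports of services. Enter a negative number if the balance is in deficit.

-102.3

Current account = goods balance + services balance + net primary income + net secondary income
Sum of the known components = 50.5
Net exports of services = CA - (known components) = -51.8 - 50.5 = -102.3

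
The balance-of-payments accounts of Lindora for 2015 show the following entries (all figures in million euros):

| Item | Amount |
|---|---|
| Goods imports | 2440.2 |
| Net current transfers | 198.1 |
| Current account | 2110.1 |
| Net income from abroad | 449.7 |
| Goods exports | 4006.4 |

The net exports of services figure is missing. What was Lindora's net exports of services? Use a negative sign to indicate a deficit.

Current account = goods balance + services balance + net primary income + net secondary income
Sum of the known components = 2214.0
Net exports of services = CA - (known components) = 2110.1 - 2214.0 = -103.9

-103.9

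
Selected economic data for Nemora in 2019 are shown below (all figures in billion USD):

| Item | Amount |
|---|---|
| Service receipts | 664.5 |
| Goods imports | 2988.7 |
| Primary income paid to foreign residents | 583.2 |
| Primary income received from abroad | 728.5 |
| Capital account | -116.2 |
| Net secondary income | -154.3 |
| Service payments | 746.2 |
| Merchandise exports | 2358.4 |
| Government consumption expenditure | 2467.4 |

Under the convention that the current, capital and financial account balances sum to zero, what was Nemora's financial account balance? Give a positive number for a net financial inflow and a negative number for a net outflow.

Goods balance = 2358.4 - 2988.7 = -630.3
Services balance = 664.5 - 746.2 = -81.7
Trade balance (goods + services) = -630.3 + (-81.7) = -712.0
Net primary income = 728.5 - 583.2 = 145.3
Net secondary income = -154.3
Current account = -712.0 + 145.3 + (-154.3) = -721.0
Financial account = -(-721.0 + (-116.2)) = 837.2

837.2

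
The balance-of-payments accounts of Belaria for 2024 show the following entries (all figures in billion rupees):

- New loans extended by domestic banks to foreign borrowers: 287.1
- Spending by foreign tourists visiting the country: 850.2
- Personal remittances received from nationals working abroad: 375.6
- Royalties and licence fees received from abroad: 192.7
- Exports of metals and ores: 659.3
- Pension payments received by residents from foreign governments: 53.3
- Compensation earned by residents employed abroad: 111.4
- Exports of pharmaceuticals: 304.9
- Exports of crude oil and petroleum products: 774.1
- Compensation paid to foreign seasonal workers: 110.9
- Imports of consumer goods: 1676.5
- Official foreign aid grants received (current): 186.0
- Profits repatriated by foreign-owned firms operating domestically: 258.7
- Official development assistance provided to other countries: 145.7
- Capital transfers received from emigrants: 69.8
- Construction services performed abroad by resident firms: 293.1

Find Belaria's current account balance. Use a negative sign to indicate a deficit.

1608.8

Goods: -1676.5 + 659.3 + 304.9 + 774.1 = 61.8
Services: 850.2 + 293.1 + 192.7 = 1336.0
Primary income: -110.9 - 258.7 + 111.4 = -258.2
Secondary income: 375.6 + 186.0 + 53.3 - 145.7 = 469.2
Current account = 61.8 + 1336.0 + (-258.2) + 469.2 = 1608.8
(Excluded from the current account — financial account: new loans extended by domestic banks to foreign borrowers 287.1; capital account: capital transfers received from emigrants 69.8.)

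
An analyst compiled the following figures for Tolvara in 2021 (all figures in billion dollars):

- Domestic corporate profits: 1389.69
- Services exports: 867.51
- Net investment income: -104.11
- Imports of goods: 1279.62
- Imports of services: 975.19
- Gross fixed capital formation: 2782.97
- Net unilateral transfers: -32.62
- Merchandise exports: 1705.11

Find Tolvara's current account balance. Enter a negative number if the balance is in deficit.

181.08

Goods balance = 1705.11 - 1279.62 = 425.49
Services balance = 867.51 - 975.19 = -107.68
Trade balance (goods + services) = 425.49 + (-107.68) = 317.81
Net primary income = -104.11
Net secondary income = -32.62
Current account = 317.81 + (-104.11) + (-32.62) = 181.08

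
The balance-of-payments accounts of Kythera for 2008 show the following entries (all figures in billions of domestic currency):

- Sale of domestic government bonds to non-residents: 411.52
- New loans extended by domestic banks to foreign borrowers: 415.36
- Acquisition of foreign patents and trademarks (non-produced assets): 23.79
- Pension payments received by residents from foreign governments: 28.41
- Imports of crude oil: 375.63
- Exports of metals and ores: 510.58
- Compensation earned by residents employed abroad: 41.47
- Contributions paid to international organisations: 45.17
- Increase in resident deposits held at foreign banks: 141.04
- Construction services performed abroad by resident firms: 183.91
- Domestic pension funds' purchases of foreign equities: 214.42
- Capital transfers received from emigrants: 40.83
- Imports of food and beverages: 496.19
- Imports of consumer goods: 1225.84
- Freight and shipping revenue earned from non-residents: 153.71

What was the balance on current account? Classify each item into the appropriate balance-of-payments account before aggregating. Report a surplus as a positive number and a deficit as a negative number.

-1224.75

Goods: -1225.84 + 510.58 - 375.63 - 496.19 = -1587.08
Services: 153.71 + 183.91 = 337.62
Primary income: 41.47
Secondary income: 28.41 - 45.17 = -16.76
Current account = (-1587.08) + 337.62 + 41.47 + (-16.76) = -1224.75
(Excluded from the current account — financial account: sale of domestic government bonds to non-residents 411.52, new loans extended by domestic banks to foreign borrowers 415.36, increase in resident deposits held at foreign banks 141.04, domestic pension funds' purchases of foreign equities 214.42; capital account: acquisition of foreign patents and trademarks (non-produced assets) 23.79, capital transfers received from emigrants 40.83.)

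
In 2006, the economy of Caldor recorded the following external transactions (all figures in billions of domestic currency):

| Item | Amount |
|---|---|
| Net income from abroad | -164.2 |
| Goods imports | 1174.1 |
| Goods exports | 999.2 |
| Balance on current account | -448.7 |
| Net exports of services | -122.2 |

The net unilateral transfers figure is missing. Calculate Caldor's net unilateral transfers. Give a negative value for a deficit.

12.6

Current account = goods balance + services balance + net primary income + net secondary income
Sum of the known components = -461.3
Net unilateral transfers = CA - (known components) = -448.7 - (-461.3) = 12.6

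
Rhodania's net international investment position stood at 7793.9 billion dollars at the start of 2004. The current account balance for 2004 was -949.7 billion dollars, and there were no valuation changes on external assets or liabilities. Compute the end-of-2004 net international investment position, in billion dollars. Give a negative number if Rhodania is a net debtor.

With no valuation effects, change in NIIP = current account = -949.7
End-of-year NIIP = 7793.9 + (-949.7) = 6844.2

6844.2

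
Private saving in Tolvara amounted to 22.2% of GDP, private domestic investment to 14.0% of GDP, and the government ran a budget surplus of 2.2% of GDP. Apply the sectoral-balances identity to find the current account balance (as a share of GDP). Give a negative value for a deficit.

By the sectoral-balances identity, CA = (S_private - I) + (T - G).
Private balance = 22.2 - 14.0 = 8.2
Government balance (T - G) = 2.2
CA = 8.2 + 2.2 = 10.4

10.4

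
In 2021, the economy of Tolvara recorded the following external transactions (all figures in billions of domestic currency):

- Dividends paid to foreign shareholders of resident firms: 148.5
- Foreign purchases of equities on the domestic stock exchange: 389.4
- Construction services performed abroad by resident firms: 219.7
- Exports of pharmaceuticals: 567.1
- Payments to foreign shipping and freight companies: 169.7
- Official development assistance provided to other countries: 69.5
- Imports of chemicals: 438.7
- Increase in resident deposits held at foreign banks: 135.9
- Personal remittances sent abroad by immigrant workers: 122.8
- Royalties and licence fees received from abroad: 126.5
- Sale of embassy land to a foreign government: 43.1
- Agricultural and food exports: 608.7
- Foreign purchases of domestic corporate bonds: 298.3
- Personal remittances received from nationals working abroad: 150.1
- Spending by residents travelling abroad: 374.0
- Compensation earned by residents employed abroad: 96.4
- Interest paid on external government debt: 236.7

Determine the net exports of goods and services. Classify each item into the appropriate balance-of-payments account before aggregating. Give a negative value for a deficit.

539.6

Goods: -438.7 + 608.7 + 567.1 = 737.1
Services: 219.7 - 169.7 - 374.0 + 126.5 = -197.5
Trade balance = 737.1 + (-197.5) = 539.6
(Excluded from the trade balance — primary income: dividends paid to foreign shareholders of resident firms 148.5, compensation earned by residents employed abroad 96.4, interest paid on external government debt 236.7; financial account: foreign purchases of equities on the domestic stock exchange 389.4, increase in resident deposits held at foreign banks 135.9, foreign purchases of domestic corporate bonds 298.3; secondary income: official development assistance provided to other countries 69.5, personal remittances sent abroad by immigrant workers 122.8, personal remittances received from nationals working abroad 150.1; capital account: sale of embassy land to a foreign government 43.1.)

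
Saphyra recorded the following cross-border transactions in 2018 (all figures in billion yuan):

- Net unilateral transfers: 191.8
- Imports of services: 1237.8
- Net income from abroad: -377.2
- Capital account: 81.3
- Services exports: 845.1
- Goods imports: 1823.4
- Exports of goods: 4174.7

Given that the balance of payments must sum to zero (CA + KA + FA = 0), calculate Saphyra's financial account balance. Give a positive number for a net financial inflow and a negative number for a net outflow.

-1854.5

Goods balance = 4174.7 - 1823.4 = 2351.3
Services balance = 845.1 - 1237.8 = -392.7
Trade balance (goods + services) = 2351.3 + (-392.7) = 1958.6
Net primary income = -377.2
Net secondary income = 191.8
Current account = 1958.6 + (-377.2) + 191.8 = 1773.2
Financial account = -(1773.2 + 81.3) = -1854.5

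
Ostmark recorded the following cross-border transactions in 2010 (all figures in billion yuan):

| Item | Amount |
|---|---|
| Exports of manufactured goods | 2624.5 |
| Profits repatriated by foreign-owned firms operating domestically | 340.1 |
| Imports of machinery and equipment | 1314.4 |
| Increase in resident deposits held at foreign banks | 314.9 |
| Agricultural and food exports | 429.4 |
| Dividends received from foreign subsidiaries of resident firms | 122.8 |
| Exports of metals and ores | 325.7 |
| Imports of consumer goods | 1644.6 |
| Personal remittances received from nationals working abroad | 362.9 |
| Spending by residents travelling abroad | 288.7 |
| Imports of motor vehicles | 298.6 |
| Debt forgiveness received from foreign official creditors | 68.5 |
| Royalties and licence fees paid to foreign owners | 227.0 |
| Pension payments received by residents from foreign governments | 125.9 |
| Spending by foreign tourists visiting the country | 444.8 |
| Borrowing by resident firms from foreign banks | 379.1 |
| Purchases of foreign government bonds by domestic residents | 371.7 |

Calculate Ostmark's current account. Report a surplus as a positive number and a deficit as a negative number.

322.6

Goods: -298.6 - 1314.4 + 325.7 + 2624.5 + 429.4 - 1644.6 = 122.0
Services: 444.8 - 227.0 - 288.7 = -70.9
Primary income: 122.8 - 340.1 = -217.3
Secondary income: 125.9 + 362.9 = 488.8
Current account = 122.0 + (-70.9) + (-217.3) + 488.8 = 322.6
(Excluded from the current account — financial account: increase in resident deposits held at foreign banks 314.9, borrowing by resident firms from foreign banks 379.1, purchases of foreign government bonds by domestic residents 371.7; capital account: debt forgiveness received from foreign official creditors 68.5.)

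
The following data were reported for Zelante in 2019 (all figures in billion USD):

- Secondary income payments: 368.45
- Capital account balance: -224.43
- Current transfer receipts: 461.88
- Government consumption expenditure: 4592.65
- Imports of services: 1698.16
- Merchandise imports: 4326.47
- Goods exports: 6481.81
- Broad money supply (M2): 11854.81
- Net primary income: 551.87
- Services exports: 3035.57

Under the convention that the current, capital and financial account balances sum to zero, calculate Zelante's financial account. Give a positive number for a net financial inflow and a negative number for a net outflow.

Goods balance = 6481.81 - 4326.47 = 2155.34
Services balance = 3035.57 - 1698.16 = 1337.41
Trade balance (goods + services) = 2155.34 + 1337.41 = 3492.75
Net primary income = 551.87
Net secondary income = 461.88 - 368.45 = 93.43
Current account = 3492.75 + 551.87 + 93.43 = 4138.05
Financial account = -(4138.05 + (-224.43)) = -3913.62

-3913.62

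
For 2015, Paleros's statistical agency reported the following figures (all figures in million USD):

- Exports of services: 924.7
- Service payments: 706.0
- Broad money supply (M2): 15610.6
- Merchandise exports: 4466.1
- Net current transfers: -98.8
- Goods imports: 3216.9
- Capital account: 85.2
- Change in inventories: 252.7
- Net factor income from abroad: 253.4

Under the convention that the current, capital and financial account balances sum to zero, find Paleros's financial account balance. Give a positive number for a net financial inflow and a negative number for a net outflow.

-1707.7

Goods balance = 4466.1 - 3216.9 = 1249.2
Services balance = 924.7 - 706.0 = 218.7
Trade balance (goods + services) = 1249.2 + 218.7 = 1467.9
Net primary income = 253.4
Net secondary income = -98.8
Current account = 1467.9 + 253.4 + (-98.8) = 1622.5
Financial account = -(1622.5 + 85.2) = -1707.7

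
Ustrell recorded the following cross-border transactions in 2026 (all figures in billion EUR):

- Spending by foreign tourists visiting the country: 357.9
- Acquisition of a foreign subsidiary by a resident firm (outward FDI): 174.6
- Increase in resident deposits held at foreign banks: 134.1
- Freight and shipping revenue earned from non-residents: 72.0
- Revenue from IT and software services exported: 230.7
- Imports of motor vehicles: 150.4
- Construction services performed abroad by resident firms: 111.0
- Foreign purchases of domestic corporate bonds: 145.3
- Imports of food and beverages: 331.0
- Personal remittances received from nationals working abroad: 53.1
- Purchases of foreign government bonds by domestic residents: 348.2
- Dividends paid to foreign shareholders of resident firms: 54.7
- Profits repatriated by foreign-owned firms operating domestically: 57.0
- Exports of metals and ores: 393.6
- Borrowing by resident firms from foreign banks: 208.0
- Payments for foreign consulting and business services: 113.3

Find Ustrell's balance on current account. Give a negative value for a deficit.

Goods: 393.6 - 331.0 - 150.4 = -87.8
Services: 111.0 - 113.3 + 357.9 + 72.0 + 230.7 = 658.3
Primary income: -54.7 - 57.0 = -111.7
Secondary income: 53.1
Current account = (-87.8) + 658.3 + (-111.7) + 53.1 = 511.9
(Excluded from the current account — financial account: acquisition of a foreign subsidiary by a resident firm (outward FDI) 174.6, increase in resident deposits held at foreign banks 134.1, foreign purchases of domestic corporate bonds 145.3, purchases of foreign government bonds by domestic residents 348.2, borrowing by resident firms from foreign banks 208.0.)

511.9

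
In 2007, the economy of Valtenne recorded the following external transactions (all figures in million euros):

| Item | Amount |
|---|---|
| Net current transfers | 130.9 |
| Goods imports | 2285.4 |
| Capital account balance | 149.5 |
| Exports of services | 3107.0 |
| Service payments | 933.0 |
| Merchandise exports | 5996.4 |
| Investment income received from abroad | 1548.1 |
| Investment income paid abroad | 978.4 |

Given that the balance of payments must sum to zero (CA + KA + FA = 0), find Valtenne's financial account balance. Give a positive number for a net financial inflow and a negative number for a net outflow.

Goods balance = 5996.4 - 2285.4 = 3711.0
Services balance = 3107.0 - 933.0 = 2174.0
Trade balance (goods + services) = 3711.0 + 2174.0 = 5885.0
Net primary income = 1548.1 - 978.4 = 569.7
Net secondary income = 130.9
Current account = 5885.0 + 569.7 + 130.9 = 6585.6
Financial account = -(6585.6 + 149.5) = -6735.1

-6735.1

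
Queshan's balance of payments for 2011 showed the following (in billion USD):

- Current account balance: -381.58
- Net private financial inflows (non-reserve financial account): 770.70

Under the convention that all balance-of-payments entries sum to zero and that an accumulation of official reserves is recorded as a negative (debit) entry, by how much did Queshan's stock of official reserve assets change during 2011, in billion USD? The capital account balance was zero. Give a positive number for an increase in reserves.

Official reserve transactions balance = -((-381.58) + 770.70) = -389.12
An accumulation of reserves is recorded as a debit (negative entry), so the change in the stock of reserves is the negative of that balance.
Change in official reserves = -(-389.12) = 389.12

389.12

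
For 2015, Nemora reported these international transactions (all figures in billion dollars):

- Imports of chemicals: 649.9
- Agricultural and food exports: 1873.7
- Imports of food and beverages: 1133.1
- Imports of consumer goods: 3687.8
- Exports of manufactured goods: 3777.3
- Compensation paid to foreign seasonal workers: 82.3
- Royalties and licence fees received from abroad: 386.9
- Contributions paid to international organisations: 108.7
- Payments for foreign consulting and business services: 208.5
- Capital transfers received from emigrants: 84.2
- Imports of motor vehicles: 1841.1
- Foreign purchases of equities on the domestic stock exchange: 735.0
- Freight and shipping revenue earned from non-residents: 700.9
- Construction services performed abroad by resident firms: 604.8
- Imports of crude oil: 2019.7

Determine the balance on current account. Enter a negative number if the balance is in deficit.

Goods: -1133.1 - 3687.8 + 3777.3 - 1841.1 - 2019.7 + 1873.7 - 649.9 = -3680.6
Services: 604.8 + 700.9 - 208.5 + 386.9 = 1484.1
Primary income: -82.3
Secondary income: -108.7
Current account = (-3680.6) + 1484.1 + (-82.3) + (-108.7) = -2387.5
(Excluded from the current account — capital account: capital transfers received from emigrants 84.2; financial account: foreign purchases of equities on the domestic stock exchange 735.0.)

-2387.5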